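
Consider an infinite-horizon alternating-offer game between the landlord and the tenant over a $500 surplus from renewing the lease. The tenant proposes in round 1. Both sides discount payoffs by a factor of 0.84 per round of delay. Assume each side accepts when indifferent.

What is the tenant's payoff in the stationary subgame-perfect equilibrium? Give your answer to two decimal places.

Let x be the tenant's share when the tenant proposes and y be the landlord's share when the landlord proposes.
The landlord accepts iff offered ≥ 0.84·y, so x = 500 − 0.84y. Symmetrically y = 500 − 0.84x.
Substituting: x = 500 − 0.84(500 − 0.84x), giving x(1 − 0.84·0.84) = 500(1 − 0.84).
So x = 500 × 0.16 / 0.2944 ≈ 271.7391, and the landlord receives 500 − x ≈ 228.2609.

271.74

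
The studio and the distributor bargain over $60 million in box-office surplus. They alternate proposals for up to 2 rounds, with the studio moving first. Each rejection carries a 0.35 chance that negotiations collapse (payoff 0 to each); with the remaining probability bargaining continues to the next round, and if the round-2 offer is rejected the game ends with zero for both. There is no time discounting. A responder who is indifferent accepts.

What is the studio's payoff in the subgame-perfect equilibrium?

21

Round 2 (the distributor proposes): rejection yields 0 for the studio; the distributor offers 0 and keeps 60.
Round 1 (the studio proposes): rejecting gives the distributor an expected 0.65 × 60 = 39. The studio offers 39 and keeps 60 − 39 = 21.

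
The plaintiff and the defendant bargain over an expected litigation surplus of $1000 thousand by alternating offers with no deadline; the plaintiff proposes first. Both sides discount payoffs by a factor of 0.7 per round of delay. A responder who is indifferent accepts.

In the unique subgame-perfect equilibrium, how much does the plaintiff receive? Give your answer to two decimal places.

Let x be the plaintiff's share when the plaintiff proposes and y be the defendant's share when the defendant proposes.
The defendant accepts iff offered ≥ 0.7·y, so x = 1000 − 0.7y. Symmetrically y = 1000 − 0.7x.
Substituting: x = 1000 − 0.7(1000 − 0.7x), giving x(1 − 0.7·0.7) = 1000(1 − 0.7).
So x = 1000 × 0.3 / 0.51 ≈ 588.2353, and the defendant receives 1000 − x ≈ 411.7647.

588.24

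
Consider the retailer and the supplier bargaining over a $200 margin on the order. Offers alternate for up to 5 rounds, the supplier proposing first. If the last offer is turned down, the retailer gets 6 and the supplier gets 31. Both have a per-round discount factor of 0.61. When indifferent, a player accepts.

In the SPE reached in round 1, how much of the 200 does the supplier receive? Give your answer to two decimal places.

133.88

Solve by backward induction from round 5.
Round 5 (the supplier proposes): the retailer gets 6 if talks fail, so the supplier offers 6 and keeps 194.
Round 4 (the retailer proposes): the supplier can get 194 next round, worth 0.61 × 194 = 118.34 now. The retailer offers 118.34 and keeps 200 − 118.34 = 81.66.
Round 3 (the supplier proposes): the retailer can get 81.66 next round, worth 0.61 × 81.66 = 49.8126 now. The supplier offers 49.8126 and keeps 200 − 49.8126 = 150.1874.
Round 2 (the retailer proposes): the supplier can get 150.1874 next round, worth 0.61 × 150.1874 = 91.614314 now, so the retailer offers 91.614314, keeping 108.385686.
Round 1 (the supplier proposes): the retailer can get 108.385686 next round, worth 0.61 × 108.385686 = 66.11526846 now, so the supplier offers 66.11526846, keeping 133.88473154.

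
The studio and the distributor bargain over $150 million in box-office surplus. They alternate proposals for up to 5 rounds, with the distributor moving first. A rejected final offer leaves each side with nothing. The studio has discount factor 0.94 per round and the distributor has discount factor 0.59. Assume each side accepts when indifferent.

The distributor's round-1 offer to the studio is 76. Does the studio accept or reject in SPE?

Reject

Round 5 (the distributor proposes): rejection yields 0 for the studio; the distributor offers 0 and keeps 150.
Round 4 (the studio proposes): the distributor can get 150 next round, worth 0.59 × 150 = 88.5 now; the studio offers that and keeps 61.5.
Round 3 (the distributor proposes): the studio can get 61.5 next round, worth 0.94 × 61.5 = 57.81 now; the distributor offers that and keeps 92.19.
Round 2 (the studio proposes): the distributor can get 92.19 next round, worth 0.59 × 92.19 = 54.3921 now; the studio offers that and keeps 95.6079.
So by rejecting in round 1, the studio gets 95.6079 next round, worth 0.94 × 95.6079 = 89.871426 now.
Offer 76 < 89.871426, so the studio rejects.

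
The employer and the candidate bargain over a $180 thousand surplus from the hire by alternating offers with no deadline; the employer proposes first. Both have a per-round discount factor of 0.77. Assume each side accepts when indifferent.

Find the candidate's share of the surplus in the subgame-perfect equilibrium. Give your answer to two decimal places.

78.31

In a stationary SPE each proposer offers the other exactly their discounted continuation value.
If the employer keeps x when proposing and the candidate keeps y when proposing, then x = 180 − 0.77y and y = 180 − 0.77x.
Solving: x = 180(1 − 0.77) / (1 − 0.77·0.77) = 41.4 / 0.4071 ≈ 101.6949.
The candidate gets 180 − 101.6949 ≈ 78.3051.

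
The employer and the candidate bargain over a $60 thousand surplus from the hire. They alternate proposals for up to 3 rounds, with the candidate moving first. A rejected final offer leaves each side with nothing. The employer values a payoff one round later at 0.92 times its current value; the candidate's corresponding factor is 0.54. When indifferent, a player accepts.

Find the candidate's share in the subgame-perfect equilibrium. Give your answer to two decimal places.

Round 3 (the candidate proposes): the employer will accept anything ≥ 0, so the candidate offers 0 and keeps 60.
Round 2 (the employer proposes): the candidate can get 60 next round, worth 0.54 × 60 = 32.4 now. The employer offers 32.4 and keeps 60 − 32.4 = 27.6.
Round 1 (the candidate proposes): the employer can get 27.6 next round, worth 0.92 × 27.6 = 25.392 now; the candidate offers that and keeps 34.608.

34.61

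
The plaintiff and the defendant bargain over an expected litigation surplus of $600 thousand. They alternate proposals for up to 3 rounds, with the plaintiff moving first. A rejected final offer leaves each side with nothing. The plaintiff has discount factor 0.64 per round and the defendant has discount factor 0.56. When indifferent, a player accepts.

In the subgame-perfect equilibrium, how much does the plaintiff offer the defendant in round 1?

Work backward from the last round.
Round 3 (the plaintiff proposes): rejection yields 0 for the defendant; the plaintiff offers 0 and keeps 600.
Round 2 (the defendant proposes): the plaintiff can get 600 next round, worth 0.64 × 600 = 384 now, so the defendant offers 384, keeping 216.
Round 1 (the plaintiff proposes): the defendant can get 216 next round, worth 0.56 × 216 = 120.96 now; the plaintiff offers that and keeps 479.04.

120.96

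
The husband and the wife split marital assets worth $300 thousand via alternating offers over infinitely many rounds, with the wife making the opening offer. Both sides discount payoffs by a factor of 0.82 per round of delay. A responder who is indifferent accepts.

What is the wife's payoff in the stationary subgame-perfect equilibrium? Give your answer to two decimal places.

164.84

When the wife proposes, the husband accepts any offer worth at least 0.82 times what the husband would get by proposing next round; and vice versa.
This gives x = 300 − 0.82y and y = 300 − 0.82x, where x and y are each side's share when it proposes.
Hence (1 − 0.82·0.82)x = 300(1 − 0.82), i.e. 0.3276·x = 54.
x ≈ 164.8352; the husband's share is 300 − x ≈ 135.1648.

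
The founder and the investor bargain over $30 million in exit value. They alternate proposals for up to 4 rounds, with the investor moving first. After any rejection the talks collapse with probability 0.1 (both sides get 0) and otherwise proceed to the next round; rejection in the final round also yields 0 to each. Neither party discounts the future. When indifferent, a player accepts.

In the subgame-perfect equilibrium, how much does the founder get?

24.57

Round 4 (the founder proposes): rejection yields 0 for the investor; the founder offers 0 and keeps 30.
Round 3 (the investor proposes): rejecting gives the founder an expected 0.9 × 30 = 27; the investor offers that and keeps 3.
Round 2 (the founder proposes): rejecting gives the investor an expected 0.9 × 3 = 2.7. The founder offers 2.7 and keeps 30 − 2.7 = 27.3.
Round 1 (the investor proposes): rejecting gives the founder an expected 0.9 × 27.3 = 24.57; the investor offers that and keeps 5.43.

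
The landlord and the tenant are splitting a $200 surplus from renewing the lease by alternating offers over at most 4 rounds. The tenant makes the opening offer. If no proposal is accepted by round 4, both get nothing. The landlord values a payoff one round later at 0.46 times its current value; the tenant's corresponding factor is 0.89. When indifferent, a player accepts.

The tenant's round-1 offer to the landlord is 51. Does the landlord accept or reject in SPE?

Round 4 (the landlord proposes): the tenant will accept anything ≥ 0, so the landlord offers 0 and keeps 200.
Round 3 (the tenant proposes): the landlord can get 200 next round, worth 0.46 × 200 = 92 now, so the tenant offers 92, keeping 108.
Round 2 (the landlord proposes): the tenant can get 108 next round, worth 0.89 × 108 = 96.12 now, so the landlord offers 96.12, keeping 103.88.
So by rejecting in round 1, the landlord gets 103.88 next round, worth 0.46 × 103.88 = 47.7848 now.
Offer 51 ≥ 47.7848, so the landlord accepts.

Accept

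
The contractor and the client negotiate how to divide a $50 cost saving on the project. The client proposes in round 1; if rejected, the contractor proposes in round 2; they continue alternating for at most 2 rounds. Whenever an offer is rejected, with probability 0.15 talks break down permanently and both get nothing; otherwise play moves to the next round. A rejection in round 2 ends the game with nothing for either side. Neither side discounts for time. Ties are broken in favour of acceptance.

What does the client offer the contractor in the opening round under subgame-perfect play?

42.5

Round 2 (the contractor proposes): the client will accept anything ≥ 0, so the contractor offers 0 and keeps 50.
Round 1 (the client proposes): rejecting gives the contractor an expected 0.85 × 50 = 42.5. The client offers 42.5 and keeps 50 − 42.5 = 7.5.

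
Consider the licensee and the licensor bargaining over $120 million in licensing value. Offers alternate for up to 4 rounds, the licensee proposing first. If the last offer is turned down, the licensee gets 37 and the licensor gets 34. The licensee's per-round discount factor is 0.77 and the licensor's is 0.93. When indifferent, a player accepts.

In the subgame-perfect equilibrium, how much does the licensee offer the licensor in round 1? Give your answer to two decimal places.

Work backward from the last round.
Round 4 (the licensor proposes): the licensee gets 37 if talks fail, so the licensor offers 37 and keeps 83.
Round 3 (the licensee proposes): the licensor can get 83 next round, worth 0.93 × 83 = 77.19 now, so the licensee offers 77.19, keeping 42.81.
Round 2 (the licensor proposes): the licensee can get 42.81 next round, worth 0.77 × 42.81 = 32.9637 now, so the licensor offers 32.9637, keeping 87.0363.
Round 1 (the licensee proposes): the licensor can get 87.0363 next round, worth 0.93 × 87.0363 = 80.943759 now, so the licensee offers 80.943759, keeping 39.056241.

80.94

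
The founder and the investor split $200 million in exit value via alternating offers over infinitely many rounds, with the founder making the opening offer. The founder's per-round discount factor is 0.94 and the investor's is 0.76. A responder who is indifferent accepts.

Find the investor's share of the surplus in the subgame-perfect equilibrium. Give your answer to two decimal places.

31.93

In a stationary SPE each proposer offers the other exactly their discounted continuation value.
If the founder keeps x when proposing and the investor keeps y when proposing, then x = 200 − 0.76y and y = 200 − 0.94x.
Solving: x = 200(1 − 0.76) / (1 − 0.94·0.76) = 48 / 0.2856 ≈ 168.0672.
The investor gets 200 − 168.0672 ≈ 31.9328.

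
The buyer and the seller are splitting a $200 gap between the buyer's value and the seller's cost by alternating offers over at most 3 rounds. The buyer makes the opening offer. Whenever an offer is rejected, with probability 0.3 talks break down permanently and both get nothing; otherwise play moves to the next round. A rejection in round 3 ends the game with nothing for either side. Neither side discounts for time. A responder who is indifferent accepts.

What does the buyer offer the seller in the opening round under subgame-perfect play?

Round 3 (the buyer proposes): rejection yields 0 for the seller; the buyer offers 0 and keeps 200.
Round 2 (the seller proposes): rejecting gives the buyer an expected 0.7 × 200 = 140. The seller offers 140 and keeps 200 − 140 = 60.
Round 1 (the buyer proposes): rejecting gives the seller an expected 0.7 × 60 = 42, so the buyer offers 42, keeping 158.

42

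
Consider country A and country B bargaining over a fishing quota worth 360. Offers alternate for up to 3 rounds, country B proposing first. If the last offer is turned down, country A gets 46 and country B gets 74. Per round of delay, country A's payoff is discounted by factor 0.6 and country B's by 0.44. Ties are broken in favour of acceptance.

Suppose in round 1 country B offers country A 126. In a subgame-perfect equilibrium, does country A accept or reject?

Reject

Round 3 (country B proposes): country A gets 46 if talks fail, so country B offers 46 and keeps 314.
Round 2 (country A proposes): country B can get 314 next round, worth 0.44 × 314 = 138.16 now, so country A offers 138.16, keeping 221.84.
So by rejecting in round 1, country A gets 221.84 next round, worth 0.6 × 221.84 = 133.104 now.
Offer 126 < 133.104, so country A rejects.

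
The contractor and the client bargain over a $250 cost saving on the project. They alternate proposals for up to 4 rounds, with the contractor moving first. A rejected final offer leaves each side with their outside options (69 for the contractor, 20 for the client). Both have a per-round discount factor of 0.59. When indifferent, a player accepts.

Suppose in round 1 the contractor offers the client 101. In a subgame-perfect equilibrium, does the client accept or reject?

Round 4 (the client proposes): the contractor gets 69 if talks fail, so the client offers 69 and keeps 181.
Round 3 (the contractor proposes): the client can get 181 next round, worth 0.59 × 181 = 106.79 now; the contractor offers that and keeps 143.21.
Round 2 (the client proposes): the contractor can get 143.21 next round, worth 0.59 × 143.21 = 84.4939 now; the client offers that and keeps 165.5061.
So by rejecting in round 1, the client gets 165.5061 next round, worth 0.59 × 165.5061 = 97.648599 now.
Offer 101 ≥ 97.648599, so the client accepts.

Accept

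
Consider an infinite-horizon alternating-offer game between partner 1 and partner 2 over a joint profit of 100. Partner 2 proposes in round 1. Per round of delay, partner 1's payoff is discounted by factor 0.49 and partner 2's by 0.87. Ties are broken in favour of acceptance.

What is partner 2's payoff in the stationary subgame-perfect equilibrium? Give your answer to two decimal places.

88.90

Let x be partner 2's share when partner 2 proposes and y be partner 1's share when partner 1 proposes.
Partner 1 accepts iff offered ≥ 0.49·y, so x = 100 − 0.49y. Symmetrically y = 100 − 0.87x.
Substituting: x = 100 − 0.49(100 − 0.87x), giving x(1 − 0.87·0.49) = 100(1 − 0.49).
So x = 100 × 0.51 / 0.5737 ≈ 88.8966, and partner 1 receives 100 − x ≈ 11.1034.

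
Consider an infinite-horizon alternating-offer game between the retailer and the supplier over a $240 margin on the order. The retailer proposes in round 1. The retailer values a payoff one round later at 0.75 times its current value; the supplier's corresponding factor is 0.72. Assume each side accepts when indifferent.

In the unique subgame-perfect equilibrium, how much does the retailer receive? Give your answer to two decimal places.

146.09

Let x be the retailer's share when the retailer proposes and y be the supplier's share when the supplier proposes.
The supplier accepts iff offered ≥ 0.72·y, so x = 240 − 0.72y. Symmetrically y = 240 − 0.75x.
Substituting: x = 240 − 0.72(240 − 0.75x), giving x(1 − 0.75·0.72) = 240(1 − 0.72).
So x = 240 × 0.28 / 0.46 ≈ 146.0870, and the supplier receives 240 − x ≈ 93.9130.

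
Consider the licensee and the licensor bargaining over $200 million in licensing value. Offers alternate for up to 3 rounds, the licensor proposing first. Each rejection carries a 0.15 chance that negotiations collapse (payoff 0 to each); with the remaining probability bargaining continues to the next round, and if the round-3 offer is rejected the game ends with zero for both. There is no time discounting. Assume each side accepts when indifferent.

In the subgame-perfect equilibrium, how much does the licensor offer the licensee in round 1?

25.5

Round 3 (the licensor proposes): the licensee will accept anything ≥ 0, so the licensor offers 0 and keeps 200.
Round 2 (the licensee proposes): rejecting gives the licensor an expected 0.85 × 200 = 170, so the licensee offers 170, keeping 30.
Round 1 (the licensor proposes): rejecting gives the licensee an expected 0.85 × 30 = 25.5, so the licensor offers 25.5, keeping 174.5.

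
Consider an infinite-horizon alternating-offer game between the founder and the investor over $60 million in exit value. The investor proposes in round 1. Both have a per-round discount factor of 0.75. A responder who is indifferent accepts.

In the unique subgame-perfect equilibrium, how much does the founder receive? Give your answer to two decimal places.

Let x be the investor's share when the investor proposes and y be the founder's share when the founder proposes.
The founder accepts iff offered ≥ 0.75·y, so x = 60 − 0.75y. Symmetrically y = 60 − 0.75x.
Substituting: x = 60 − 0.75(60 − 0.75x), giving x(1 − 0.75·0.75) = 60(1 − 0.75).
So x = 60 × 0.25 / 0.4375 ≈ 34.2857, and the founder receives 60 − x ≈ 25.7143.

25.71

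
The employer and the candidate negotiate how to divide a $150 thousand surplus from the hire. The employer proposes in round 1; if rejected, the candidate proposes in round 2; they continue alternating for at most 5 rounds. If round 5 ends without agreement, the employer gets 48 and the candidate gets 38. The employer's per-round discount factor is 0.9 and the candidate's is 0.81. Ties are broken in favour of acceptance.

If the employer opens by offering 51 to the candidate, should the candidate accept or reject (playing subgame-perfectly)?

Accept

Work out the candidate's continuation value if the offer is rejected.
Round 5 (the employer proposes): the candidate gets 38 if talks fail, so the employer offers 38 and keeps 112.
Round 4 (the candidate proposes): the employer can get 112 next round, worth 0.9 × 112 = 100.8 now, so the candidate offers 100.8, keeping 49.2.
Round 3 (the employer proposes): the candidate can get 49.2 next round, worth 0.81 × 49.2 = 39.852 now. The employer offers 39.852 and keeps 150 − 39.852 = 110.148.
Round 2 (the candidate proposes): the employer can get 110.148 next round, worth 0.9 × 110.148 = 99.1332 now, so the candidate offers 99.1332, keeping 50.8668.
So by rejecting in round 1, the candidate gets 50.8668 next round, worth 0.81 × 50.8668 = 41.202108 now.
Offer 51 ≥ 41.202108, so the candidate accepts.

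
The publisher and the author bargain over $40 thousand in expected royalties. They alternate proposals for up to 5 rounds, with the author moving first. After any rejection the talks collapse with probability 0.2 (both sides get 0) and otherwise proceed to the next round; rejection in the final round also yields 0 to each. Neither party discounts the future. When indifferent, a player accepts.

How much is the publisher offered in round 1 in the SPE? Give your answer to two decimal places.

10.50

Round 5 (the author proposes): the publisher will accept anything ≥ 0, so the author offers 0 and keeps 40.
Round 4 (the publisher proposes): rejecting gives the author an expected 0.8 × 40 = 32, so the publisher offers 32, keeping 8.
Round 3 (the author proposes): rejecting gives the publisher an expected 0.8 × 8 = 6.4; the author offers that and keeps 33.6.
Round 2 (the publisher proposes): rejecting gives the author an expected 0.8 × 33.6 = 26.88. The publisher offers 26.88 and keeps 40 − 26.88 = 13.12.
Round 1 (the author proposes): rejecting gives the publisher an expected 0.8 × 13.12 = 10.496. The author offers 10.496 and keeps 40 − 10.496 = 29.504.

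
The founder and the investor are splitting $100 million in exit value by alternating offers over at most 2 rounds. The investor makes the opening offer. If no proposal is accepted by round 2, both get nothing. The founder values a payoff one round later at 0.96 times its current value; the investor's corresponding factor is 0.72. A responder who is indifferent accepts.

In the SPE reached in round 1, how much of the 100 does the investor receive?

4

Round 2 (the founder proposes): rejection yields 0 for the investor; the founder offers 0 and keeps 100.
Round 1 (the investor proposes): the founder can get 100 next round, worth 0.96 × 100 = 96 now. The investor offers 96 and keeps 100 − 96 = 4.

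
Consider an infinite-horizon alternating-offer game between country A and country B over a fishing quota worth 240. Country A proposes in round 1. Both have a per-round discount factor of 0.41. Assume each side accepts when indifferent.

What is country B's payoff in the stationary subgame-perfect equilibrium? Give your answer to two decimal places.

In a stationary SPE each proposer offers the other exactly their discounted continuation value.
If country A keeps x when proposing and country B keeps y when proposing, then x = 240 − 0.41y and y = 240 − 0.41x.
Solving: x = 240(1 − 0.41) / (1 − 0.41·0.41) = 141.6 / 0.8319 ≈ 170.2128.
Country B gets 240 − 170.2128 ≈ 69.7872.

69.79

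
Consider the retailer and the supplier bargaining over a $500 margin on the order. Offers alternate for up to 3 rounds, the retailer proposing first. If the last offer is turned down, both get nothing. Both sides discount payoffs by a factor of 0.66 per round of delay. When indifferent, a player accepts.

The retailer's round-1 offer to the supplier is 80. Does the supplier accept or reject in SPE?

Reject

Round 3 (the retailer proposes): rejection yields 0 for the supplier; the retailer offers 0 and keeps 500.
Round 2 (the supplier proposes): the retailer can get 500 next round, worth 0.66 × 500 = 330 now. The supplier offers 330 and keeps 500 − 330 = 170.
So by rejecting in round 1, the supplier gets 170 next round, worth 0.66 × 170 = 112.2 now.
Offer 80 < 112.2, so the supplier rejects.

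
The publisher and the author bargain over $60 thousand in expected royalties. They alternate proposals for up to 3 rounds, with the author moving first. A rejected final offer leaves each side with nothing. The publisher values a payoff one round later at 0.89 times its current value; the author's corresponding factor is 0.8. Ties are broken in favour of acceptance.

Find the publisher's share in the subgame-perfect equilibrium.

10.68

Round 3 (the author proposes): the publisher will accept anything ≥ 0, so the author offers 0 and keeps 60.
Round 2 (the publisher proposes): the author can get 60 next round, worth 0.8 × 60 = 48 now, so the publisher offers 48, keeping 12.
Round 1 (the author proposes): the publisher can get 12 next round, worth 0.89 × 12 = 10.68 now. The author offers 10.68 and keeps 60 − 10.68 = 49.32.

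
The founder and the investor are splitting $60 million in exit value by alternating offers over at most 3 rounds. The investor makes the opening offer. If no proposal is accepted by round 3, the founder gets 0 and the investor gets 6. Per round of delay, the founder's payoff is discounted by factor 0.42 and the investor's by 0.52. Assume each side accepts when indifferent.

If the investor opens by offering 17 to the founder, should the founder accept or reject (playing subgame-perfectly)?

Work out the founder's continuation value if the offer is rejected.
Round 3 (the investor proposes): the founder will accept anything ≥ 0, so the investor offers 0 and keeps 60.
Round 2 (the founder proposes): the investor can get 60 next round, worth 0.52 × 60 = 31.2 now; the founder offers that and keeps 28.8.
So by rejecting in round 1, the founder gets 28.8 next round, worth 0.42 × 28.8 = 12.096 now.
Offer 17 ≥ 12.096, so the founder accepts.

Accept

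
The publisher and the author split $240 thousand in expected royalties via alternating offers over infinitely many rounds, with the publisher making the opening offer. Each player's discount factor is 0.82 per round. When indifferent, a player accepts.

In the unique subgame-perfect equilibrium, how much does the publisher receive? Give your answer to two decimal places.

131.87

In a stationary SPE each proposer offers the other exactly their discounted continuation value.
If the publisher keeps x when proposing and the author keeps y when proposing, then x = 240 − 0.82y and y = 240 − 0.82x.
Solving: x = 240(1 − 0.82) / (1 − 0.82·0.82) = 43.2 / 0.3276 ≈ 131.8681.
The author gets 240 − 131.8681 ≈ 108.1319.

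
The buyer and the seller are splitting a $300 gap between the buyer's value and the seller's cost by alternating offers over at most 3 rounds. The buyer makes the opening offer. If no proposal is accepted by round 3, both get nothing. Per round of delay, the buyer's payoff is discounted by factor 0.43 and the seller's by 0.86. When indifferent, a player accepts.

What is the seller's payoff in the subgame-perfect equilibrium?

Round 3 (the buyer proposes): the seller will accept anything ≥ 0, so the buyer offers 0 and keeps 300.
Round 2 (the seller proposes): the buyer can get 300 next round, worth 0.43 × 300 = 129 now; the seller offers that and keeps 171.
Round 1 (the buyer proposes): the seller can get 171 next round, worth 0.86 × 171 = 147.06 now; the buyer offers that and keeps 152.94.

147.06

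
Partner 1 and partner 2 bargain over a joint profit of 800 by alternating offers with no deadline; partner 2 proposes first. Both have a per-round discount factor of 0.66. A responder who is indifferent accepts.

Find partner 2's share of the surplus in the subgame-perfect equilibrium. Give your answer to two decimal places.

481.93

Let x be partner 2's share when partner 2 proposes and y be partner 1's share when partner 1 proposes.
Partner 1 accepts iff offered ≥ 0.66·y, so x = 800 − 0.66y. Symmetrically y = 800 − 0.66x.
Substituting: x = 800 − 0.66(800 − 0.66x), giving x(1 − 0.66·0.66) = 800(1 − 0.66).
So x = 800 × 0.34 / 0.5644 ≈ 481.9277, and partner 1 receives 800 − x ≈ 318.0723.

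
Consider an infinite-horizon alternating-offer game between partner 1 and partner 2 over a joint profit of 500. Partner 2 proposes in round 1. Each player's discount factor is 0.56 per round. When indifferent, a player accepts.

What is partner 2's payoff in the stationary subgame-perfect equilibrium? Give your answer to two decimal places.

320.51

In a stationary SPE each proposer offers the other exactly their discounted continuation value.
If partner 2 keeps x when proposing and partner 1 keeps y when proposing, then x = 500 − 0.56y and y = 500 − 0.56x.
Solving: x = 500(1 − 0.56) / (1 − 0.56·0.56) = 220 / 0.6864 ≈ 320.5128.
Partner 1 gets 500 − 320.5128 ≈ 179.4872.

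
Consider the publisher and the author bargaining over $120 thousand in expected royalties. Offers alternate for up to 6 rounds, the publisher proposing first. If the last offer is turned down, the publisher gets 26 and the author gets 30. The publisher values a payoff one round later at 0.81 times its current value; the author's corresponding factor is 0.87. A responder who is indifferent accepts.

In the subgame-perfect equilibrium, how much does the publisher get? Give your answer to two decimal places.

45.57

Solve by backward induction from round 6.
Round 6 (the author proposes): the publisher gets 26 if talks fail, so the author offers 26 and keeps 94.
Round 5 (the publisher proposes): the author can get 94 next round, worth 0.87 × 94 = 81.78 now, so the publisher offers 81.78, keeping 38.22.
Round 4 (the author proposes): the publisher can get 38.22 next round, worth 0.81 × 38.22 = 30.9582 now, so the author offers 30.9582, keeping 89.0418.
Round 3 (the publisher proposes): the author can get 89.0418 next round, worth 0.87 × 89.0418 = 77.466366 now, so the publisher offers 77.466366, keeping 42.533634.
Round 2 (the author proposes): the publisher can get 42.533634 next round, worth 0.81 × 42.533634 = 34.45224354 now; the author offers that and keeps 85.54775646.
Round 1 (the publisher proposes): the author can get 85.54775646 next round, worth 0.87 × 85.54775646 = 74.4265481202 now, so the publisher offers 74.4265481202, keeping 45.5734518798.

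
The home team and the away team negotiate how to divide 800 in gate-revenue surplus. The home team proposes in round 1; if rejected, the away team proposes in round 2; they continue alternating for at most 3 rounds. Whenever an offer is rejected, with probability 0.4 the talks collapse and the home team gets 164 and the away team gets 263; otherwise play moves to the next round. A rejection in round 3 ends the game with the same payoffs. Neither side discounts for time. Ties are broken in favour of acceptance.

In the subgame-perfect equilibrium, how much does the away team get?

352.52

Round 3 (the home team proposes): the away team gets 263 if talks fail, so the home team offers 263 and keeps 537.
Round 2 (the away team proposes): rejecting gives the home team an expected 0.6 × 537 + 0.4 × 164 = 387.8; the away team offers that and keeps 412.2.
Round 1 (the home team proposes): rejecting gives the away team an expected 0.6 × 412.2 + 0.4 × 263 = 352.52. The home team offers 352.52 and keeps 800 − 352.52 = 447.48.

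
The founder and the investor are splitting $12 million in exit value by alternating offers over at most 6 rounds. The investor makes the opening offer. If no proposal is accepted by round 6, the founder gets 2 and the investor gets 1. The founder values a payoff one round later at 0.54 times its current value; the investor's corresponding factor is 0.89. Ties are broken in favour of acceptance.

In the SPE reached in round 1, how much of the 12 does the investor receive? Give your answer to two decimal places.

9.57

By backward induction:
Round 6 (the founder proposes): the investor gets 1 if talks fail, so the founder offers 1 and keeps 11.
Round 5 (the investor proposes): the founder can get 11 next round, worth 0.54 × 11 = 5.94 now, so the investor offers 5.94, keeping 6.06.
Round 4 (the founder proposes): the investor can get 6.06 next round, worth 0.89 × 6.06 = 5.3934 now; the founder offers that and keeps 6.6066.
Round 3 (the investor proposes): the founder can get 6.6066 next round, worth 0.54 × 6.6066 = 3.567564 now. The investor offers 3.567564 and keeps 12 − 3.567564 = 8.432436.
Round 2 (the founder proposes): the investor can get 8.432436 next round, worth 0.89 × 8.432436 = 7.50486804 now; the founder offers that and keeps 4.49513196.
Round 1 (the investor proposes): the founder can get 4.49513196 next round, worth 0.54 × 4.49513196 = 2.4273712584 now. The investor offers 2.4273712584 and keeps 12 − 2.4273712584 = 9.5726287416.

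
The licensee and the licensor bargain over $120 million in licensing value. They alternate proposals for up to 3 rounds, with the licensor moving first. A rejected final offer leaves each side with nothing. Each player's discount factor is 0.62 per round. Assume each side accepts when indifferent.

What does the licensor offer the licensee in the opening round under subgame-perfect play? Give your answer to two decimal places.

28.27

Work backward from the last round.
Round 3 (the licensor proposes): rejection yields 0 for the licensee; the licensor offers 0 and keeps 120.
Round 2 (the licensee proposes): the licensor can get 120 next round, worth 0.62 × 120 = 74.4 now. The licensee offers 74.4 and keeps 120 − 74.4 = 45.6.
Round 1 (the licensor proposes): the licensee can get 45.6 next round, worth 0.62 × 45.6 = 28.272 now. The licensor offers 28.272 and keeps 120 − 28.272 = 91.728.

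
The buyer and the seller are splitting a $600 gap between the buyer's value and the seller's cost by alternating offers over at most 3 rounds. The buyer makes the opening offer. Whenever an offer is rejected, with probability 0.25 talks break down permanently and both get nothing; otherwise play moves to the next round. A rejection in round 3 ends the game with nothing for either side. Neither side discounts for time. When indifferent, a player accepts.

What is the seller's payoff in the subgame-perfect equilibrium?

Round 3 (the buyer proposes): the seller will accept anything ≥ 0, so the buyer offers 0 and keeps 600.
Round 2 (the seller proposes): rejecting gives the buyer an expected 0.75 × 600 = 450. The seller offers 450 and keeps 600 − 450 = 150.
Round 1 (the buyer proposes): rejecting gives the seller an expected 0.75 × 150 = 112.5, so the buyer offers 112.5, keeping 487.5.

112.5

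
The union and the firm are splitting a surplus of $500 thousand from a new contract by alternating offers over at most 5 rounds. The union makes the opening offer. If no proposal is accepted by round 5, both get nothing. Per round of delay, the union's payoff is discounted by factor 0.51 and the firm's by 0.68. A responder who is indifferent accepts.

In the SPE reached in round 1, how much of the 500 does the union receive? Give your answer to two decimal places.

275.62

Solve by backward induction from round 5.
Round 5 (the union proposes): rejection yields 0 for the firm; the union offers 0 and keeps 500.
Round 4 (the firm proposes): the union can get 500 next round, worth 0.51 × 500 = 255 now, so the firm offers 255, keeping 245.
Round 3 (the union proposes): the firm can get 245 next round, worth 0.68 × 245 = 166.6 now, so the union offers 166.6, keeping 333.4.
Round 2 (the firm proposes): the union can get 333.4 next round, worth 0.51 × 333.4 = 170.034 now; the firm offers that and keeps 329.966.
Round 1 (the union proposes): the firm can get 329.966 next round, worth 0.68 × 329.966 = 224.37688 now; the union offers that and keeps 275.62312.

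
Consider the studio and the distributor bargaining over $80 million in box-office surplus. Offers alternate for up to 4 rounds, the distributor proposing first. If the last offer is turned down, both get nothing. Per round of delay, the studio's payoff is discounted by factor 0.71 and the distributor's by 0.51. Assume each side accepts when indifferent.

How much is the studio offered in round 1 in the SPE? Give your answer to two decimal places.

Solve by backward induction from round 4.
Round 4 (the studio proposes): the distributor will accept anything ≥ 0, so the studio offers 0 and keeps 80.
Round 3 (the distributor proposes): the studio can get 80 next round, worth 0.71 × 80 = 56.8 now; the distributor offers that and keeps 23.2.
Round 2 (the studio proposes): the distributor can get 23.2 next round, worth 0.51 × 23.2 = 11.832 now, so the studio offers 11.832, keeping 68.168.
Round 1 (the distributor proposes): the studio can get 68.168 next round, worth 0.71 × 68.168 = 48.39928 now, so the distributor offers 48.39928, keeping 31.60072.

48.40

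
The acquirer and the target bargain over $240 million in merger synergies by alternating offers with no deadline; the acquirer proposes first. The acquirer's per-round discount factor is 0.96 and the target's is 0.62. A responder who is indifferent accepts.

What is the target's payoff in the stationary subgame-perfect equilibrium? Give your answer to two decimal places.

In a stationary SPE each proposer offers the other exactly their discounted continuation value.
If the acquirer keeps x when proposing and the target keeps y when proposing, then x = 240 − 0.62y and y = 240 − 0.96x.
Solving: x = 240(1 − 0.62) / (1 − 0.96·0.62) = 91.2 / 0.4048 ≈ 225.2964.
The target gets 240 − 225.2964 ≈ 14.7036.

14.70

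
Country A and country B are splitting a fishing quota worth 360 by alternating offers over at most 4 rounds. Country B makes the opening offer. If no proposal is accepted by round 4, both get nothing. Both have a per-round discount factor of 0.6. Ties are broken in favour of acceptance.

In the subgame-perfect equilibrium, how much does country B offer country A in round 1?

Round 4 (country A proposes): country B will accept anything ≥ 0, so country A offers 0 and keeps 360.
Round 3 (country B proposes): country A can get 360 next round, worth 0.6 × 360 = 216 now; country B offers that and keeps 144.
Round 2 (country A proposes): country B can get 144 next round, worth 0.6 × 144 = 86.4 now; country A offers that and keeps 273.6.
Round 1 (country B proposes): country A can get 273.6 next round, worth 0.6 × 273.6 = 164.16 now. Country B offers 164.16 and keeps 360 − 164.16 = 195.84.

164.16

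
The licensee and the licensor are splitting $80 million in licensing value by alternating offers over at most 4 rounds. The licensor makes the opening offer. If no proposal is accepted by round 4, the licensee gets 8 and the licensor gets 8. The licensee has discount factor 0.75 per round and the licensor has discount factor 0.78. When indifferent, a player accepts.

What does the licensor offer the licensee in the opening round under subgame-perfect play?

44.79

Round 4 (the licensee proposes): the licensor gets 8 if talks fail, so the licensee offers 8 and keeps 72.
Round 3 (the licensor proposes): the licensee can get 72 next round, worth 0.75 × 72 = 54 now, so the licensor offers 54, keeping 26.
Round 2 (the licensee proposes): the licensor can get 26 next round, worth 0.78 × 26 = 20.28 now, so the licensee offers 20.28, keeping 59.72.
Round 1 (the licensor proposes): the licensee can get 59.72 next round, worth 0.75 × 59.72 = 44.79 now, so the licensor offers 44.79, keeping 35.21.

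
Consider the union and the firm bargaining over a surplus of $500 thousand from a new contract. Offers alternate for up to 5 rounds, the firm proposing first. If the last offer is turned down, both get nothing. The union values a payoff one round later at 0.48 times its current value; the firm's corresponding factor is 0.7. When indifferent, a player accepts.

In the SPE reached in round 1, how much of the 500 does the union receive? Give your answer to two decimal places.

Round 5 (the firm proposes): the union will accept anything ≥ 0, so the firm offers 0 and keeps 500.
Round 4 (the union proposes): the firm can get 500 next round, worth 0.7 × 500 = 350 now; the union offers that and keeps 150.
Round 3 (the firm proposes): the union can get 150 next round, worth 0.48 × 150 = 72 now. The firm offers 72 and keeps 500 − 72 = 428.
Round 2 (the union proposes): the firm can get 428 next round, worth 0.7 × 428 = 299.6 now. The union offers 299.6 and keeps 500 − 299.6 = 200.4.
Round 1 (the firm proposes): the union can get 200.4 next round, worth 0.48 × 200.4 = 96.192 now, so the firm offers 96.192, keeping 403.808.

96.19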